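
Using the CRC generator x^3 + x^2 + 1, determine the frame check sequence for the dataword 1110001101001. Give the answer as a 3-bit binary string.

000

Append 3 zeros: 1110001101001000. Divide by 1101 (XOR where the leading bit is 1):
  pos 0: 1110 XOR 1101 = 0011
  pos 2: 1100 XOR 1101 = 0001
  pos 5: 1110 XOR 1101 = 0011
  pos 7: 1110 XOR 1101 = 0011
  pos 9: 1101 XOR 1101 = 0000
Remainder (last 3 bits) = 000. This is the CRC / FCS.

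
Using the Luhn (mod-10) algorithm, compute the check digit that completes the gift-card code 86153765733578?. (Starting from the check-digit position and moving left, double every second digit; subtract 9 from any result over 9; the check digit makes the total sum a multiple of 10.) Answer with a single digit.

Partial digits right→left: 8 7 5 3 3 7 5 6 7 3 5 1 6 8
Double every second digit counting from the check-digit position (so the 1st, 3rd, 5th, ... of the partial from the right).
  doubled (with −9 where >9): 7 1 6 1 5 1 3 → sum 24
  kept as-is: 7 3 7 6 3 1 8 → sum 35
Total = 24 + 35 = 59.
Check digit = (10 − (59 mod 10)) mod 10 = 1.

1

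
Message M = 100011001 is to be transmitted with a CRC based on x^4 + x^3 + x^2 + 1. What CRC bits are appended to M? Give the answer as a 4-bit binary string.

Append 4 zeros: 1000110010000. Divide by 11101 (XOR where the leading bit is 1):
  pos 0: 10001 XOR 11101 = 01100
  pos 1: 11001 XOR 11101 = 00100
  pos 3: 10000 XOR 11101 = 01101
  pos 4: 11011 XOR 11101 = 00110
  pos 6: 11000 XOR 11101 = 00101
  pos 8: 10100 XOR 11101 = 01001
Remainder (last 4 bits) = 1001. This is the CRC / FCS.

1001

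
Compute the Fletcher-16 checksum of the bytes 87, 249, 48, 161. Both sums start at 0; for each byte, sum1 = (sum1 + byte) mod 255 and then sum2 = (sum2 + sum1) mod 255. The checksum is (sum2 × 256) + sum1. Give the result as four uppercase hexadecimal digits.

4D23

Running sums (mod 255):
  after byte 0 (87): sum1=87, sum2=87
  after byte 1 (249): sum1=81, sum2=168
  after byte 2 (48): sum1=129, sum2=42
  after byte 3 (161): sum1=35, sum2=77
Checksum = sum2·256 + sum1 = 77·256 + 35 = 19747 = 0x4D23.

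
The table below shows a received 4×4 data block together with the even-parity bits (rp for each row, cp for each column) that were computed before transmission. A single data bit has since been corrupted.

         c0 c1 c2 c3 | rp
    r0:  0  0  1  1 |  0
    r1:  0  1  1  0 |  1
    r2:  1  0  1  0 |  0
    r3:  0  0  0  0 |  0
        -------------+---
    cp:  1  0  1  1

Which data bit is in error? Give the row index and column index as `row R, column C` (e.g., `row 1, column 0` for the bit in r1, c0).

row 1, column 1

Recompute each row's even parity and compare to rp:
  r0: data parity 0, sent rp 0 → ok
  r1: data parity 0, sent rp 1 → mismatch
  r2: data parity 0, sent rp 0 → ok
  r3: data parity 0, sent rp 0 → ok
Recompute each column's even parity and compare to cp:
  c0: data parity 1, sent cp 1 → ok
  c1: data parity 1, sent cp 0 → mismatch
  c2: data parity 1, sent cp 1 → ok
  c3: data parity 1, sent cp 1 → ok
Exactly one row (r1) and one column (c1) fail → the flipped bit is at their intersection.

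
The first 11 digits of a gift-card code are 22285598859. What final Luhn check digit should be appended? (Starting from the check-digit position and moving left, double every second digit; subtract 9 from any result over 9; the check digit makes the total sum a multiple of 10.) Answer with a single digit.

8

Partial digits right→left: 9 5 8 8 9 5 5 8 2 2 2
Double every second digit counting from the check-digit position (so the 1st, 3rd, 5th, ... of the partial from the right).
  doubled (with −9 where >9): 9 7 9 1 4 4 → sum 34
  kept as-is: 5 8 5 8 2 → sum 28
Total = 34 + 28 = 62.
Check digit = (10 − (62 mod 10)) mod 10 = 8.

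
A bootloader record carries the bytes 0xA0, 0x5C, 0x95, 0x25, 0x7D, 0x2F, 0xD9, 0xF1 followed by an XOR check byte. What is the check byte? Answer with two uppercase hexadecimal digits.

36

XOR the bytes together:
  start with 0xA0
  0xA0 ⊕ 0x5C = 0xFC
  0xFC ⊕ 0x95 = 0x69
  0x69 ⊕ 0x25 = 0x4C
  0x4C ⊕ 0x7D = 0x31
  0x31 ⊕ 0x2F = 0x1E
  0x1E ⊕ 0xD9 = 0xC7
  0xC7 ⊕ 0xF1 = 0x36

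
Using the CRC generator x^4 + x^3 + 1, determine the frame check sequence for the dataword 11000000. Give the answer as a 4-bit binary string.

0111

Append 4 zeros: 110000000000. Divide by 11001 (XOR where the leading bit is 1):
  pos 0: 11000 XOR 11001 = 00001
  pos 4: 10000 XOR 11001 = 01001
  pos 5: 10010 XOR 11001 = 01011
  pos 6: 10110 XOR 11001 = 01111
  pos 7: 11110 XOR 11001 = 00111
Remainder (last 4 bits) = 0111. This is the CRC / FCS.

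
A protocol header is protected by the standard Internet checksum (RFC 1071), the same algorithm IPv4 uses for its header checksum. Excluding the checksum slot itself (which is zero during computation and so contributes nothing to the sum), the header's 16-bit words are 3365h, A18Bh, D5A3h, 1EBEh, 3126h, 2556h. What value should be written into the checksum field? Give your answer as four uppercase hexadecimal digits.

E030

One's-complement addition (fold any carry out of bit 15 back into bit 0):
  0x3365 + 0xA18B = 0x0D4F0
  0xD4F0 + 0xD5A3 = 0x1AA93 → wrap carry → 0xAA94
  0xAA94 + 0x1EBE = 0x0C952
  0xC952 + 0x3126 = 0x0FA78
  0xFA78 + 0x2556 = 0x11FCE → wrap carry → 0x1FCF
One's-complement sum = 0x1FCF.
Checksum = ~0x1FCF & 0xFFFF = 0xE030.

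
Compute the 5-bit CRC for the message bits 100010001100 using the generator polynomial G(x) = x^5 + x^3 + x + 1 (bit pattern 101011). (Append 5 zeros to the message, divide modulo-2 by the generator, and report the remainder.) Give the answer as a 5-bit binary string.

10001

Append 5 zeros: 10001000110000000. Divide by 101011 (XOR where the leading bit is 1):
  pos 0: 100010 XOR 101011 = 001001
  pos 2: 100100 XOR 101011 = 001111
  pos 4: 111111 XOR 101011 = 010100
  pos 5: 101000 XOR 101011 = 000011
  pos 9: 110000 XOR 101011 = 011011
  pos 10: 110110 XOR 101011 = 011101
  pos 11: 111010 XOR 101011 = 010001
Remainder (last 5 bits) = 10001. This is the CRC / FCS.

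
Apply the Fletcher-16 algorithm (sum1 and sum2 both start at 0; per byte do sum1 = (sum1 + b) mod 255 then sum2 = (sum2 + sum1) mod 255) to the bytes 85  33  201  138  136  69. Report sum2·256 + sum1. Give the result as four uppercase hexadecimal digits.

C298

Running sums (mod 255):
  after byte 0 (85): sum1=85, sum2=85
  after byte 1 (33): sum1=118, sum2=203
  after byte 2 (201): sum1=64, sum2=12
  after byte 3 (138): sum1=202, sum2=214
  after byte 4 (136): sum1=83, sum2=42
  after byte 5 (69): sum1=152, sum2=194
Checksum = sum2·256 + sum1 = 194·256 + 152 = 49816 = 0xC298.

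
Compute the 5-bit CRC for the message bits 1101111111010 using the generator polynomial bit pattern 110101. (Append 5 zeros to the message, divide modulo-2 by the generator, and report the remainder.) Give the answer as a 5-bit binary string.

Append 5 zeros: 110111111101000000. Divide by 110101 (XOR where the leading bit is 1):
  pos 0: 110111 XOR 110101 = 000010
  pos 4: 101111 XOR 110101 = 011010
  pos 5: 110100 XOR 110101 = 000001
  pos 10: 110000 XOR 110101 = 000101
Remainder (last 5 bits) = 10100. This is the CRC / FCS.

10100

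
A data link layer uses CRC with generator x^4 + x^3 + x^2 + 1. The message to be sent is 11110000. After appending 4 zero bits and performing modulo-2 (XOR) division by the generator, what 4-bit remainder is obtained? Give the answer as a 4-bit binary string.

0011

Append 4 zeros: 111100000000. Divide by 11101 (XOR where the leading bit is 1):
  pos 0: 11110 XOR 11101 = 00011
  pos 3: 11000 XOR 11101 = 00101
  pos 5: 10100 XOR 11101 = 01001
  pos 6: 10010 XOR 11101 = 01111
  pos 7: 11110 XOR 11101 = 00011
Remainder (last 4 bits) = 0011. This is the CRC / FCS.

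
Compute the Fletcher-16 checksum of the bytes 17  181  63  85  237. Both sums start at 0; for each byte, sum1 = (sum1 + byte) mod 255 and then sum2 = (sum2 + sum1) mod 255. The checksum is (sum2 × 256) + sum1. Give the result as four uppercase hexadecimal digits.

8249

Running sums (mod 255):
  after byte 0 (17): sum1=17, sum2=17
  after byte 1 (181): sum1=198, sum2=215
  after byte 2 (63): sum1=6, sum2=221
  after byte 3 (85): sum1=91, sum2=57
  after byte 4 (237): sum1=73, sum2=130
Checksum = sum2·256 + sum1 = 130·256 + 73 = 33353 = 0x8249.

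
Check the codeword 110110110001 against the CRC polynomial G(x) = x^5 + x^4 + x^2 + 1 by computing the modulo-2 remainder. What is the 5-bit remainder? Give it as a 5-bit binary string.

Modulo-2 division of 110110110001 by 110101:
  pos 0: 110110 XOR 110101 = 000011
  pos 4: 111100 XOR 110101 = 001001
  pos 6: 100101 XOR 110101 = 010000
Remainder = 10000 (nonzero — an error is detected).

10000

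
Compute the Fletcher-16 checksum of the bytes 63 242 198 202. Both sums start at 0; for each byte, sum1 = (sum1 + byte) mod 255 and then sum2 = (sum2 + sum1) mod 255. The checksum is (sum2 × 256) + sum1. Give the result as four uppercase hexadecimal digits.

Running sums (mod 255):
  after byte 0 (63): sum1=63, sum2=63
  after byte 1 (242): sum1=50, sum2=113
  after byte 2 (198): sum1=248, sum2=106
  after byte 3 (202): sum1=195, sum2=46
Checksum = sum2·256 + sum1 = 46·256 + 195 = 11971 = 0x2EC3.

2EC3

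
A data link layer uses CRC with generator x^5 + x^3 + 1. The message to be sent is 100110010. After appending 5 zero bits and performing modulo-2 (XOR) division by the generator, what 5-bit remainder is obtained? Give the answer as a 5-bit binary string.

01001

Append 5 zeros: 10011001000000. Divide by 101001 (XOR where the leading bit is 1):
  pos 0: 100110 XOR 101001 = 001111
  pos 2: 111101 XOR 101001 = 010100
  pos 3: 101000 XOR 101001 = 000001
  pos 8: 100000 XOR 101001 = 001001
Remainder (last 5 bits) = 01001. This is the CRC / FCS.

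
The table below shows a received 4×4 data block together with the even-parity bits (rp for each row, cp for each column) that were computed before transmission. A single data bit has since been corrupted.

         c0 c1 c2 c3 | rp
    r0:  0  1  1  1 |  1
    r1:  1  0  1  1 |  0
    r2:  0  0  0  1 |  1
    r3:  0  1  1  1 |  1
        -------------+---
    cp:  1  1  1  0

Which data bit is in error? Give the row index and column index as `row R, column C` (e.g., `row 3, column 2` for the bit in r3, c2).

Recompute each row's even parity and compare to rp:
  r0: data parity 1, sent rp 1 → ok
  r1: data parity 1, sent rp 0 → mismatch
  r2: data parity 1, sent rp 1 → ok
  r3: data parity 1, sent rp 1 → ok
Recompute each column's even parity and compare to cp:
  c0: data parity 1, sent cp 1 → ok
  c1: data parity 0, sent cp 1 → mismatch
  c2: data parity 1, sent cp 1 → ok
  c3: data parity 0, sent cp 0 → ok
Exactly one row (r1) and one column (c1) fail → the flipped bit is at their intersection.

row 1, column 1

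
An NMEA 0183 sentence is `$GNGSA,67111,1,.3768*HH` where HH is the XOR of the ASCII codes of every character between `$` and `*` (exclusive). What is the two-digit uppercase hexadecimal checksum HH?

55

XOR the ASCII codes of the payload characters:
  'G' = 0x47 → acc = 0x47
  'N' = 0x4E → acc = 0x09
  'G' = 0x47 → acc = 0x4E
  'S' = 0x53 → acc = 0x1D
  'A' = 0x41 → acc = 0x5C
  ',' = 0x2C → acc = 0x70
  '6' = 0x36 → acc = 0x46
  '7' = 0x37 → acc = 0x71
  '1' = 0x31 → acc = 0x40
  '1' = 0x31 → acc = 0x71
  '1' = 0x31 → acc = 0x40
  ',' = 0x2C → acc = 0x6C
  '1' = 0x31 → acc = 0x5D
  ',' = 0x2C → acc = 0x71
  '.' = 0x2E → acc = 0x5F
  '3' = 0x33 → acc = 0x6C
  '7' = 0x37 → acc = 0x5B
  '6' = 0x36 → acc = 0x6D
  '8' = 0x38 → acc = 0x55
Checksum = 0x55.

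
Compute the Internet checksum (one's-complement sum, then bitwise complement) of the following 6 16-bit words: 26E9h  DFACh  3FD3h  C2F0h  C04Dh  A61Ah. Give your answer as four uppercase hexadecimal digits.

One's-complement addition (fold any carry out of bit 15 back into bit 0):
  0x26E9 + 0xDFAC = 0x10695 → wrap carry → 0x0696
  0x0696 + 0x3FD3 = 0x04669
  0x4669 + 0xC2F0 = 0x10959 → wrap carry → 0x095A
  0x095A + 0xC04D = 0x0C9A7
  0xC9A7 + 0xA61A = 0x16FC1 → wrap carry → 0x6FC2
One's-complement sum = 0x6FC2.
Checksum = ~0x6FC2 & 0xFFFF = 0x903D.

903D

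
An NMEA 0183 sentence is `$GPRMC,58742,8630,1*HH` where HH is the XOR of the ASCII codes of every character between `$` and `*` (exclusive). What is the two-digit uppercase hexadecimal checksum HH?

67

XOR the ASCII codes of the payload characters:
  'G' = 0x47 → acc = 0x47
  'P' = 0x50 → acc = 0x17
  'R' = 0x52 → acc = 0x45
  'M' = 0x4D → acc = 0x08
  'C' = 0x43 → acc = 0x4B
  ',' = 0x2C → acc = 0x67
  '5' = 0x35 → acc = 0x52
  '8' = 0x38 → acc = 0x6A
  '7' = 0x37 → acc = 0x5D
  '4' = 0x34 → acc = 0x69
  '2' = 0x32 → acc = 0x5B
  ',' = 0x2C → acc = 0x77
  '8' = 0x38 → acc = 0x4F
  '6' = 0x36 → acc = 0x79
  '3' = 0x33 → acc = 0x4A
  '0' = 0x30 → acc = 0x7A
  ',' = 0x2C → acc = 0x56
  '1' = 0x31 → acc = 0x67
Checksum = 0x67.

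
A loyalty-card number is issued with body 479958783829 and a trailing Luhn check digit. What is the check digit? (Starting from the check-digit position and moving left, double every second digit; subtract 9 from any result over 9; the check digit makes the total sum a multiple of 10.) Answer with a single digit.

Partial digits right→left: 9 2 8 3 8 7 8 5 9 9 7 4
Double every second digit counting from the check-digit position (so the 1st, 3rd, 5th, ... of the partial from the right).
  doubled (with −9 where >9): 9 7 7 7 9 5 → sum 44
  kept as-is: 2 3 7 5 9 4 → sum 30
Total = 44 + 30 = 74.
Check digit = (10 − (74 mod 10)) mod 10 = 6.

6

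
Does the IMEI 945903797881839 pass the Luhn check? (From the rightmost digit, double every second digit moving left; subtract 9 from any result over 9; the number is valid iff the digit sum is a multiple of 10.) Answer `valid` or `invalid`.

valid

From the right, keep odd positions and double even positions (subtract 9 from any doubled value over 9):
  doubled (positions 2,4,...): 6 2 7 9 6 9 8 → sum 47
  kept (positions 1,3,...): 9 8 8 7 7 0 5 9 → sum 53
Total = 100.
100 mod 10 = 0, so the number is valid.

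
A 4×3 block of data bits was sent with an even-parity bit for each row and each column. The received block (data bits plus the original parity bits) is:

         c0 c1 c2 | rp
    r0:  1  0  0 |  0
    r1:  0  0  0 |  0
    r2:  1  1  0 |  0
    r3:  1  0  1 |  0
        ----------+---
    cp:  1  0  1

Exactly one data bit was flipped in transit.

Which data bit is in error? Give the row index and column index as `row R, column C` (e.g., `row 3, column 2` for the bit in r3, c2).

row 0, column 1

Recompute each row's even parity and compare to rp:
  r0: data parity 1, sent rp 0 → mismatch
  r1: data parity 0, sent rp 0 → ok
  r2: data parity 0, sent rp 0 → ok
  r3: data parity 0, sent rp 0 → ok
Recompute each column's even parity and compare to cp:
  c0: data parity 1, sent cp 1 → ok
  c1: data parity 1, sent cp 0 → mismatch
  c2: data parity 1, sent cp 1 → ok
Exactly one row (r0) and one column (c1) fail → the flipped bit is at their intersection.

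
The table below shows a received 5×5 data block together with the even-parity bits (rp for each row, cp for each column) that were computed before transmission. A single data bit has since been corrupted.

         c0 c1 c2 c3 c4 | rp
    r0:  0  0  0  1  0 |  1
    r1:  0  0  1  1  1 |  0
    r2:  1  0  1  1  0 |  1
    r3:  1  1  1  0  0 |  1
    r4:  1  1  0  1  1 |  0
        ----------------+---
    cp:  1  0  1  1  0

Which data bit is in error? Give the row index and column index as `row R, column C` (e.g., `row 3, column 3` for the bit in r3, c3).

Recompute each row's even parity and compare to rp:
  r0: data parity 1, sent rp 1 → ok
  r1: data parity 1, sent rp 0 → mismatch
  r2: data parity 1, sent rp 1 → ok
  r3: data parity 1, sent rp 1 → ok
  r4: data parity 0, sent rp 0 → ok
Recompute each column's even parity and compare to cp:
  c0: data parity 1, sent cp 1 → ok
  c1: data parity 0, sent cp 0 → ok
  c2: data parity 1, sent cp 1 → ok
  c3: data parity 0, sent cp 1 → mismatch
  c4: data parity 0, sent cp 0 → ok
Exactly one row (r1) and one column (c3) fail → the flipped bit is at their intersection.

row 1, column 3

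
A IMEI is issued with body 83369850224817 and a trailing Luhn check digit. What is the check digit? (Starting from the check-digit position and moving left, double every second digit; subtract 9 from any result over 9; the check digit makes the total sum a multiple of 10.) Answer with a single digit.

Partial digits right→left: 7 1 8 4 2 2 0 5 8 9 6 3 3 8
Double every second digit counting from the check-digit position (so the 1st, 3rd, 5th, ... of the partial from the right).
  doubled (with −9 where >9): 5 7 4 0 7 3 6 → sum 32
  kept as-is: 1 4 2 5 9 3 8 → sum 32
Total = 32 + 32 = 64.
Check digit = (10 − (64 mod 10)) mod 10 = 6.

6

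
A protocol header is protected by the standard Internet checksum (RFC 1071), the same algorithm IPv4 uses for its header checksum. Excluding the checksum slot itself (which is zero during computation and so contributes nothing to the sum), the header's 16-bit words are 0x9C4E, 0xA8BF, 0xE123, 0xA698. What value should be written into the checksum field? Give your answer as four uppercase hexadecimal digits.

One's-complement addition (fold any carry out of bit 15 back into bit 0):
  0x9C4E + 0xA8BF = 0x1450D → wrap carry → 0x450E
  0x450E + 0xE123 = 0x12631 → wrap carry → 0x2632
  0x2632 + 0xA698 = 0x0CCCA
One's-complement sum = 0xCCCA.
Checksum = ~0xCCCA & 0xFFFF = 0x3335.

3335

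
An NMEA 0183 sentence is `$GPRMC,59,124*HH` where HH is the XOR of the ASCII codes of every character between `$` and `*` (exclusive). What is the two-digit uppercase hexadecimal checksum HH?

70

XOR the ASCII codes of the payload characters:
  'G' = 0x47 → acc = 0x47
  'P' = 0x50 → acc = 0x17
  'R' = 0x52 → acc = 0x45
  'M' = 0x4D → acc = 0x08
  'C' = 0x43 → acc = 0x4B
  ',' = 0x2C → acc = 0x67
  '5' = 0x35 → acc = 0x52
  '9' = 0x39 → acc = 0x6B
  ',' = 0x2C → acc = 0x47
  '1' = 0x31 → acc = 0x76
  '2' = 0x32 → acc = 0x44
  '4' = 0x34 → acc = 0x70
Checksum = 0x70.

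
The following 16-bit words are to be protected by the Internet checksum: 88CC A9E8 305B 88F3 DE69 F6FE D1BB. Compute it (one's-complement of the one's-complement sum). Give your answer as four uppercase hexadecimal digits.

6CD7

One's-complement addition (fold any carry out of bit 15 back into bit 0):
  0x88CC + 0xA9E8 = 0x132B4 → wrap carry → 0x32B5
  0x32B5 + 0x305B = 0x06310
  0x6310 + 0x88F3 = 0x0EC03
  0xEC03 + 0xDE69 = 0x1CA6C → wrap carry → 0xCA6D
  0xCA6D + 0xF6FE = 0x1C16B → wrap carry → 0xC16C
  0xC16C + 0xD1BB = 0x19327 → wrap carry → 0x9328
One's-complement sum = 0x9328.
Checksum = ~0x9328 & 0xFFFF = 0x6CD7.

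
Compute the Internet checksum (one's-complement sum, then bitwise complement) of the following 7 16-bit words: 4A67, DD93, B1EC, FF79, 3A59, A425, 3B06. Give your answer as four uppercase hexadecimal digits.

0D19

One's-complement addition (fold any carry out of bit 15 back into bit 0):
  0x4A67 + 0xDD93 = 0x127FA → wrap carry → 0x27FB
  0x27FB + 0xB1EC = 0x0D9E7
  0xD9E7 + 0xFF79 = 0x1D960 → wrap carry → 0xD961
  0xD961 + 0x3A59 = 0x113BA → wrap carry → 0x13BB
  0x13BB + 0xA425 = 0x0B7E0
  0xB7E0 + 0x3B06 = 0x0F2E6
One's-complement sum = 0xF2E6.
Checksum = ~0xF2E6 & 0xFFFF = 0x0D19.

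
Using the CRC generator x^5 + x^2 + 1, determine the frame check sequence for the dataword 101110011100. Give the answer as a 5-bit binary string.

10111

Append 5 zeros: 10111001110000000. Divide by 100101 (XOR where the leading bit is 1):
  pos 0: 101110 XOR 100101 = 001011
  pos 2: 101101 XOR 100101 = 001000
  pos 4: 100011 XOR 100101 = 000110
  pos 7: 110000 XOR 100101 = 010101
  pos 8: 101010 XOR 100101 = 001111
  pos 10: 111100 XOR 100101 = 011001
  pos 11: 110010 XOR 100101 = 010111
Remainder (last 5 bits) = 10111. This is the CRC / FCS.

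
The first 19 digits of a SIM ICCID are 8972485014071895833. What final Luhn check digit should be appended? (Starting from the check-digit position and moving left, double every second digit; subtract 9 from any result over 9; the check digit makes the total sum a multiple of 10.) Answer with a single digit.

Partial digits right→left: 3 3 8 5 9 8 1 7 0 4 1 0 5 8 4 2 7 9 8
Double every second digit counting from the check-digit position (so the 1st, 3rd, 5th, ... of the partial from the right).
  doubled (with −9 where >9): 6 7 9 2 0 2 1 8 5 7 → sum 47
  kept as-is: 3 5 8 7 4 0 8 2 9 → sum 46
Total = 47 + 46 = 93.
Check digit = (10 − (93 mod 10)) mod 10 = 7.

7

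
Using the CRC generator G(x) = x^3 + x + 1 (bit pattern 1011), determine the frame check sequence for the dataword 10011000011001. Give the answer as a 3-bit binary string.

001

Append 3 zeros: 10011000011001000. Divide by 1011 (XOR where the leading bit is 1):
  pos 0: 1001 XOR 1011 = 0010
  pos 2: 1010 XOR 1011 = 0001
  pos 5: 1000 XOR 1011 = 0011
  pos 7: 1111 XOR 1011 = 0100
  pos 8: 1000 XOR 1011 = 0011
  pos 10: 1101 XOR 1011 = 0110
  pos 11: 1100 XOR 1011 = 0111
  pos 12: 1110 XOR 1011 = 0101
  pos 13: 1010 XOR 1011 = 0001
Remainder (last 3 bits) = 001. This is the CRC / FCS.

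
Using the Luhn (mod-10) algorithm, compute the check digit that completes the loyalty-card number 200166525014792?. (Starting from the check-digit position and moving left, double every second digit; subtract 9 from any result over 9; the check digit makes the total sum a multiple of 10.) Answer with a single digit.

8

Partial digits right→left: 2 9 7 4 1 0 5 2 5 6 6 1 0 0 2
Double every second digit counting from the check-digit position (so the 1st, 3rd, 5th, ... of the partial from the right).
  doubled (with −9 where >9): 4 5 2 1 1 3 0 4 → sum 20
  kept as-is: 9 4 0 2 6 1 0 → sum 22
Total = 20 + 22 = 42.
Check digit = (10 − (42 mod 10)) mod 10 = 8.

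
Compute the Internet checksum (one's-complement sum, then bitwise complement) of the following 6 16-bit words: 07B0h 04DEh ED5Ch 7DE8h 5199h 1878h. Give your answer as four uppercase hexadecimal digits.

1E1B

One's-complement addition (fold any carry out of bit 15 back into bit 0):
  0x07B0 + 0x04DE = 0x00C8E
  0x0C8E + 0xED5C = 0x0F9EA
  0xF9EA + 0x7DE8 = 0x177D2 → wrap carry → 0x77D3
  0x77D3 + 0x5199 = 0x0C96C
  0xC96C + 0x1878 = 0x0E1E4
One's-complement sum = 0xE1E4.
Checksum = ~0xE1E4 & 0xFFFF = 0x1E1B.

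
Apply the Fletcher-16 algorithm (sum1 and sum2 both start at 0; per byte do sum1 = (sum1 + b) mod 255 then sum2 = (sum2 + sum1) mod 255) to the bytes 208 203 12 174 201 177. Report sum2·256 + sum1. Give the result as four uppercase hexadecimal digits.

Running sums (mod 255):
  after byte 0 (208): sum1=208, sum2=208
  after byte 1 (203): sum1=156, sum2=109
  after byte 2 (12): sum1=168, sum2=22
  after byte 3 (174): sum1=87, sum2=109
  after byte 4 (201): sum1=33, sum2=142
  after byte 5 (177): sum1=210, sum2=97
Checksum = sum2·256 + sum1 = 97·256 + 210 = 25042 = 0x61D2.

61D2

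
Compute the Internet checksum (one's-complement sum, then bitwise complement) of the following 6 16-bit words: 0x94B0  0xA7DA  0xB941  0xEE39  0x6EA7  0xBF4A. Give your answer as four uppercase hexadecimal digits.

EE06

One's-complement addition (fold any carry out of bit 15 back into bit 0):
  0x94B0 + 0xA7DA = 0x13C8A → wrap carry → 0x3C8B
  0x3C8B + 0xB941 = 0x0F5CC
  0xF5CC + 0xEE39 = 0x1E405 → wrap carry → 0xE406
  0xE406 + 0x6EA7 = 0x152AD → wrap carry → 0x52AE
  0x52AE + 0xBF4A = 0x111F8 → wrap carry → 0x11F9
One's-complement sum = 0x11F9.
Checksum = ~0x11F9 & 0xFFFF = 0xEE06.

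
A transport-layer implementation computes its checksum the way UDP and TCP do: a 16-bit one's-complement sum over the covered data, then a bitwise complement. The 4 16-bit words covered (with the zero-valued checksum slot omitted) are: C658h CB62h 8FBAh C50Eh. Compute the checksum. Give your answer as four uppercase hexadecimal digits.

One's-complement addition (fold any carry out of bit 15 back into bit 0):
  0xC658 + 0xCB62 = 0x191BA → wrap carry → 0x91BB
  0x91BB + 0x8FBA = 0x12175 → wrap carry → 0x2176
  0x2176 + 0xC50E = 0x0E684
One's-complement sum = 0xE684.
Checksum = ~0xE684 & 0xFFFF = 0x197B.

197B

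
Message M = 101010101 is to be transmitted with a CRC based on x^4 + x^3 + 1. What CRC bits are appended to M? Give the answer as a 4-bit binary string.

0001

Append 4 zeros: 1010101010000. Divide by 11001 (XOR where the leading bit is 1):
  pos 0: 10101 XOR 11001 = 01100
  pos 1: 11000 XOR 11001 = 00001
  pos 5: 11010 XOR 11001 = 00011
  pos 8: 11000 XOR 11001 = 00001
Remainder (last 4 bits) = 0001. This is the CRC / FCS.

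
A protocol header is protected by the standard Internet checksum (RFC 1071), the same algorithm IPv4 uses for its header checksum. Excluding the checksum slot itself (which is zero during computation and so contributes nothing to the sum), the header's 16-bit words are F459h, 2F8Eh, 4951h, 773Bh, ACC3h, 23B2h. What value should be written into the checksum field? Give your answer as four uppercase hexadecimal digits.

One's-complement addition (fold any carry out of bit 15 back into bit 0):
  0xF459 + 0x2F8E = 0x123E7 → wrap carry → 0x23E8
  0x23E8 + 0x4951 = 0x06D39
  0x6D39 + 0x773B = 0x0E474
  0xE474 + 0xACC3 = 0x19137 → wrap carry → 0x9138
  0x9138 + 0x23B2 = 0x0B4EA
One's-complement sum = 0xB4EA.
Checksum = ~0xB4EA & 0xFFFF = 0x4B15.

4B15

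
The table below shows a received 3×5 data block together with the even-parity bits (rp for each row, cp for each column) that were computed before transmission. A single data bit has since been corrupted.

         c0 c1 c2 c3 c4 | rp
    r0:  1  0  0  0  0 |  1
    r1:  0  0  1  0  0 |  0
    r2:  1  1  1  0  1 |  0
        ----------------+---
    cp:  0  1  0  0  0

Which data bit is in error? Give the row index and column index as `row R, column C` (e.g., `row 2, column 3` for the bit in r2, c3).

row 1, column 4

Recompute each row's even parity and compare to rp:
  r0: data parity 1, sent rp 1 → ok
  r1: data parity 1, sent rp 0 → mismatch
  r2: data parity 0, sent rp 0 → ok
Recompute each column's even parity and compare to cp:
  c0: data parity 0, sent cp 0 → ok
  c1: data parity 1, sent cp 1 → ok
  c2: data parity 0, sent cp 0 → ok
  c3: data parity 0, sent cp 0 → ok
  c4: data parity 1, sent cp 0 → mismatch
Exactly one row (r1) and one column (c4) fail → the flipped bit is at their intersection.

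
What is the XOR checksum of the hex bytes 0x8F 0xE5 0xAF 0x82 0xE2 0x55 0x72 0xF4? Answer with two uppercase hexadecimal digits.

XOR the bytes together:
  start with 0x8F
  0x8F ⊕ 0xE5 = 0x6A
  0x6A ⊕ 0xAF = 0xC5
  0xC5 ⊕ 0x82 = 0x47
  0x47 ⊕ 0xE2 = 0xA5
  0xA5 ⊕ 0x55 = 0xF0
  0xF0 ⊕ 0x72 = 0x82
  0x82 ⊕ 0xF4 = 0x76

76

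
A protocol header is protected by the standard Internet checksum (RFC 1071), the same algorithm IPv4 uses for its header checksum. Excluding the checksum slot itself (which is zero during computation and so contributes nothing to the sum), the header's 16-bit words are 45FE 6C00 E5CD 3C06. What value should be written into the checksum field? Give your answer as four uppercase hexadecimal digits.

One's-complement addition (fold any carry out of bit 15 back into bit 0):
  0x45FE + 0x6C00 = 0x0B1FE
  0xB1FE + 0xE5CD = 0x197CB → wrap carry → 0x97CC
  0x97CC + 0x3C06 = 0x0D3D2
One's-complement sum = 0xD3D2.
Checksum = ~0xD3D2 & 0xFFFF = 0x2C2D.

2C2D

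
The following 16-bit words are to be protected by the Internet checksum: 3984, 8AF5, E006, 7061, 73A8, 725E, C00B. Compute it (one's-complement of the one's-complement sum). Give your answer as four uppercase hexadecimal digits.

One's-complement addition (fold any carry out of bit 15 back into bit 0):
  0x3984 + 0x8AF5 = 0x0C479
  0xC479 + 0xE006 = 0x1A47F → wrap carry → 0xA480
  0xA480 + 0x7061 = 0x114E1 → wrap carry → 0x14E2
  0x14E2 + 0x73A8 = 0x0888A
  0x888A + 0x725E = 0x0FAE8
  0xFAE8 + 0xC00B = 0x1BAF3 → wrap carry → 0xBAF4
One's-complement sum = 0xBAF4.
Checksum = ~0xBAF4 & 0xFFFF = 0x450B.

450B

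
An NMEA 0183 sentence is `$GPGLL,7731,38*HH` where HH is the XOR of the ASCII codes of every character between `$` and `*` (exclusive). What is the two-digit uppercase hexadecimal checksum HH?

59

XOR the ASCII codes of the payload characters:
  'G' = 0x47 → acc = 0x47
  'P' = 0x50 → acc = 0x17
  'G' = 0x47 → acc = 0x50
  'L' = 0x4C → acc = 0x1C
  'L' = 0x4C → acc = 0x50
  ',' = 0x2C → acc = 0x7C
  '7' = 0x37 → acc = 0x4B
  '7' = 0x37 → acc = 0x7C
  '3' = 0x33 → acc = 0x4F
  '1' = 0x31 → acc = 0x7E
  ',' = 0x2C → acc = 0x52
  '3' = 0x33 → acc = 0x61
  '8' = 0x38 → acc = 0x59
Checksum = 0x59.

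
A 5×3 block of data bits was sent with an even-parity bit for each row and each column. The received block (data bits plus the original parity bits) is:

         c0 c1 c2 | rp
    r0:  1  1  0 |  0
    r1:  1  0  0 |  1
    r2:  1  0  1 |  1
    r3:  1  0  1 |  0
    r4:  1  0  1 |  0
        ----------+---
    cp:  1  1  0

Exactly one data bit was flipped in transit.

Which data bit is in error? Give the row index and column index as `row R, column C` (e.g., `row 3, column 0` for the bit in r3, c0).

row 2, column 2

Recompute each row's even parity and compare to rp:
  r0: data parity 0, sent rp 0 → ok
  r1: data parity 1, sent rp 1 → ok
  r2: data parity 0, sent rp 1 → mismatch
  r3: data parity 0, sent rp 0 → ok
  r4: data parity 0, sent rp 0 → ok
Recompute each column's even parity and compare to cp:
  c0: data parity 1, sent cp 1 → ok
  c1: data parity 1, sent cp 1 → ok
  c2: data parity 1, sent cp 0 → mismatch
Exactly one row (r2) and one column (c2) fail → the flipped bit is at their intersection.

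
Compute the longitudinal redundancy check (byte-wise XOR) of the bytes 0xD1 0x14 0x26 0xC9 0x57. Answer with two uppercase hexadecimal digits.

7D

XOR the bytes together:
  start with 0xD1
  0xD1 ⊕ 0x14 = 0xC5
  0xC5 ⊕ 0x26 = 0xE3
  0xE3 ⊕ 0xC9 = 0x2A
  0x2A ⊕ 0x57 = 0x7D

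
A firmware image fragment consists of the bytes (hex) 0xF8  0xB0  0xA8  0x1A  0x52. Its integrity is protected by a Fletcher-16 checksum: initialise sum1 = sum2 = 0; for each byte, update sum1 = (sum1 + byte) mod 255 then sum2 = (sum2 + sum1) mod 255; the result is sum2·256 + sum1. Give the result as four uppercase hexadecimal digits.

20BE

Running sums (mod 255):
  after byte 0 (0xF8): sum1=248, sum2=248
  after byte 1 (0xB0): sum1=169, sum2=162
  after byte 2 (0xA8): sum1=82, sum2=244
  after byte 3 (0x1A): sum1=108, sum2=97
  after byte 4 (0x52): sum1=190, sum2=32
Checksum = sum2·256 + sum1 = 32·256 + 190 = 8382 = 0x20BE.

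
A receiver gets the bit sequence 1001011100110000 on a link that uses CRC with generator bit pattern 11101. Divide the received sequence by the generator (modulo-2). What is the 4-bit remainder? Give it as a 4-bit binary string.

0001

Modulo-2 division of 1001011100110000 by 11101:
  pos 0: 10010 XOR 11101 = 01111
  pos 1: 11111 XOR 11101 = 00010
  pos 4: 10110 XOR 11101 = 01011
  pos 5: 10110 XOR 11101 = 01011
  pos 6: 10111 XOR 11101 = 01010
  pos 7: 10101 XOR 11101 = 01000
  pos 8: 10000 XOR 11101 = 01101
  pos 9: 11010 XOR 11101 = 00111
  pos 11: 11100 XOR 11101 = 00001
Remainder = 0001 (nonzero — an error is detected).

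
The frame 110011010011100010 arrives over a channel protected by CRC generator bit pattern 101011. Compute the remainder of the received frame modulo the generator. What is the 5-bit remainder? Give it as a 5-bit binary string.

Modulo-2 division of 110011010011100010 by 101011:
  pos 0: 110011 XOR 101011 = 011000
  pos 1: 110000 XOR 101011 = 011011
  pos 2: 110111 XOR 101011 = 011100
  pos 3: 111000 XOR 101011 = 010011
  pos 4: 100110 XOR 101011 = 001101
  pos 6: 110111 XOR 101011 = 011100
  pos 7: 111001 XOR 101011 = 010010
  pos 8: 100100 XOR 101011 = 001111
  pos 10: 111100 XOR 101011 = 010111
  pos 11: 101111 XOR 101011 = 000100
Remainder = 01000 (nonzero — an error is detected).

01000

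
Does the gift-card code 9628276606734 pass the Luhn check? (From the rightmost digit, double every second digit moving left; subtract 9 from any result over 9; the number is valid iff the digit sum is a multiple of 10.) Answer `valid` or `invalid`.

invalid

From the right, keep odd positions and double even positions (subtract 9 from any doubled value over 9):
  doubled (positions 2,4,...): 6 3 3 5 7 3 → sum 27
  kept (positions 1,3,...): 4 7 0 6 2 2 9 → sum 30
Total = 57.
57 mod 10 = 7, so the number is invalid.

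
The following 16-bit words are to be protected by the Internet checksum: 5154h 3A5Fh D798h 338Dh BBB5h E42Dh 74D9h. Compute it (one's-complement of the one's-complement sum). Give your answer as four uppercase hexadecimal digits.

One's-complement addition (fold any carry out of bit 15 back into bit 0):
  0x5154 + 0x3A5F = 0x08BB3
  0x8BB3 + 0xD798 = 0x1634B → wrap carry → 0x634C
  0x634C + 0x338D = 0x096D9
  0x96D9 + 0xBBB5 = 0x1528E → wrap carry → 0x528F
  0x528F + 0xE42D = 0x136BC → wrap carry → 0x36BD
  0x36BD + 0x74D9 = 0x0AB96
One's-complement sum = 0xAB96.
Checksum = ~0xAB96 & 0xFFFF = 0x5469.

5469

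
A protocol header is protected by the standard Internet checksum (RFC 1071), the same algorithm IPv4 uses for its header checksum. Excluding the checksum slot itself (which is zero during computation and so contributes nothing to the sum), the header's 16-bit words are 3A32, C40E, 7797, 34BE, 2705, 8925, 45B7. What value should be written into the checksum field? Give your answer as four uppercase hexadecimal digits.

One's-complement addition (fold any carry out of bit 15 back into bit 0):
  0x3A32 + 0xC40E = 0x0FE40
  0xFE40 + 0x7797 = 0x175D7 → wrap carry → 0x75D8
  0x75D8 + 0x34BE = 0x0AA96
  0xAA96 + 0x2705 = 0x0D19B
  0xD19B + 0x8925 = 0x15AC0 → wrap carry → 0x5AC1
  0x5AC1 + 0x45B7 = 0x0A078
One's-complement sum = 0xA078.
Checksum = ~0xA078 & 0xFFFF = 0x5F87.

5F87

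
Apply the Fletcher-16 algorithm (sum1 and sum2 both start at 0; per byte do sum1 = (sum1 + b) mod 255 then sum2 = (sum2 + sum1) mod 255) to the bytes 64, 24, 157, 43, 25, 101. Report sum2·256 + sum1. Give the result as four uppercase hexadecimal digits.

Running sums (mod 255):
  after byte 0 (64): sum1=64, sum2=64
  after byte 1 (24): sum1=88, sum2=152
  after byte 2 (157): sum1=245, sum2=142
  after byte 3 (43): sum1=33, sum2=175
  after byte 4 (25): sum1=58, sum2=233
  after byte 5 (101): sum1=159, sum2=137
Checksum = sum2·256 + sum1 = 137·256 + 159 = 35231 = 0x899F.

899F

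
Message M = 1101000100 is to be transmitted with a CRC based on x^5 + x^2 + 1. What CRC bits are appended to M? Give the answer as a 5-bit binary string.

10010

Append 5 zeros: 110100010000000. Divide by 100101 (XOR where the leading bit is 1):
  pos 0: 110100 XOR 100101 = 010001
  pos 1: 100010 XOR 100101 = 000111
  pos 4: 111100 XOR 100101 = 011001
  pos 5: 110010 XOR 100101 = 010111
  pos 6: 101110 XOR 100101 = 001011
  pos 8: 101100 XOR 100101 = 001001
Remainder (last 5 bits) = 10010. This is the CRC / FCS.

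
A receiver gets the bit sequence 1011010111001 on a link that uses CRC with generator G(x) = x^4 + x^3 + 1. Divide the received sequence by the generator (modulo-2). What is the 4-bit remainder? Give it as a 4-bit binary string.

0000

Modulo-2 division of 1011010111001 by 11001:
  pos 0: 10110 XOR 11001 = 01111
  pos 1: 11111 XOR 11001 = 00110
  pos 3: 11001 XOR 11001 = 00000
  pos 8: 11001 XOR 11001 = 00000
Remainder = 0000 (zero — the frame passes the CRC check).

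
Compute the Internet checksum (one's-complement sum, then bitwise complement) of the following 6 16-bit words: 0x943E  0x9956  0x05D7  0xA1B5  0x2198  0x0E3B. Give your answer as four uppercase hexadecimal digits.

One's-complement addition (fold any carry out of bit 15 back into bit 0):
  0x943E + 0x9956 = 0x12D94 → wrap carry → 0x2D95
  0x2D95 + 0x05D7 = 0x0336C
  0x336C + 0xA1B5 = 0x0D521
  0xD521 + 0x2198 = 0x0F6B9
  0xF6B9 + 0x0E3B = 0x104F4 → wrap carry → 0x04F5
One's-complement sum = 0x04F5.
Checksum = ~0x04F5 & 0xFFFF = 0xFB0A.

FB0A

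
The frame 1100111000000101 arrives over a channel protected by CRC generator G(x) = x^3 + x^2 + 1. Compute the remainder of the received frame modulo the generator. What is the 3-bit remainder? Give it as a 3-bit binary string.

Modulo-2 division of 1100111000000101 by 1101:
  pos 0: 1100 XOR 1101 = 0001
  pos 3: 1111 XOR 1101 = 0010
  pos 5: 1000 XOR 1101 = 0101
  pos 6: 1010 XOR 1101 = 0111
  pos 7: 1110 XOR 1101 = 0011
  pos 9: 1100 XOR 1101 = 0001
  pos 12: 1101 XOR 1101 = 0000
Remainder = 000 (zero — the frame passes the CRC check).

000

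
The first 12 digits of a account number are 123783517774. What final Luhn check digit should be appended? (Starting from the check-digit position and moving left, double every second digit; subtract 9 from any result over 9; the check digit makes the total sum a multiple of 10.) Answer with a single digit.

9

Partial digits right→left: 4 7 7 7 1 5 3 8 7 3 2 1
Double every second digit counting from the check-digit position (so the 1st, 3rd, 5th, ... of the partial from the right).
  doubled (with −9 where >9): 8 5 2 6 5 4 → sum 30
  kept as-is: 7 7 5 8 3 1 → sum 31
Total = 30 + 31 = 61.
Check digit = (10 − (61 mod 10)) mod 10 = 9.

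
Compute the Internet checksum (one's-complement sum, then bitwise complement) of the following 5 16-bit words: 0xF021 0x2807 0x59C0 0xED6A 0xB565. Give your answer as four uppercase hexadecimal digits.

EB45

One's-complement addition (fold any carry out of bit 15 back into bit 0):
  0xF021 + 0x2807 = 0x11828 → wrap carry → 0x1829
  0x1829 + 0x59C0 = 0x071E9
  0x71E9 + 0xED6A = 0x15F53 → wrap carry → 0x5F54
  0x5F54 + 0xB565 = 0x114B9 → wrap carry → 0x14BA
One's-complement sum = 0x14BA.
Checksum = ~0x14BA & 0xFFFF = 0xEB45.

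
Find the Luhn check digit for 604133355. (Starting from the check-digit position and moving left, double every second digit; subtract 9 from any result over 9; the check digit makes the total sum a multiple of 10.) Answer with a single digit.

7

Partial digits right→left: 5 5 3 3 3 1 4 0 6
Double every second digit counting from the check-digit position (so the 1st, 3rd, 5th, ... of the partial from the right).
  doubled (with −9 where >9): 1 6 6 8 3 → sum 24
  kept as-is: 5 3 1 0 → sum 9
Total = 24 + 9 = 33.
Check digit = (10 − (33 mod 10)) mod 10 = 7.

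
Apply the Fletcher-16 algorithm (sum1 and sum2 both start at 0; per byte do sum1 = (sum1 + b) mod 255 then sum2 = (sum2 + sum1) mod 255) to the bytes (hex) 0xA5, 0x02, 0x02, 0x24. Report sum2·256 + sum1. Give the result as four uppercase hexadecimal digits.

C4CD

Running sums (mod 255):
  after byte 0 (0xA5): sum1=165, sum2=165
  after byte 1 (0x02): sum1=167, sum2=77
  after byte 2 (0x02): sum1=169, sum2=246
  after byte 3 (0x24): sum1=205, sum2=196
Checksum = sum2·256 + sum1 = 196·256 + 205 = 50381 = 0xC4CD.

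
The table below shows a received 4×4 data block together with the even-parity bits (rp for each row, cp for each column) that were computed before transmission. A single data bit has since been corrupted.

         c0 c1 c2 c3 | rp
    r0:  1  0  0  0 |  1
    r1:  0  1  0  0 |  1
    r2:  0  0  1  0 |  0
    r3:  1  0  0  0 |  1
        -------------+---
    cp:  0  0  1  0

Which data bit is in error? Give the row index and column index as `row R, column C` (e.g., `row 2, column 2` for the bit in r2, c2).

Recompute each row's even parity and compare to rp:
  r0: data parity 1, sent rp 1 → ok
  r1: data parity 1, sent rp 1 → ok
  r2: data parity 1, sent rp 0 → mismatch
  r3: data parity 1, sent rp 1 → ok
Recompute each column's even parity and compare to cp:
  c0: data parity 0, sent cp 0 → ok
  c1: data parity 1, sent cp 0 → mismatch
  c2: data parity 1, sent cp 1 → ok
  c3: data parity 0, sent cp 0 → ok
Exactly one row (r2) and one column (c1) fail → the flipped bit is at their intersection.

row 2, column 1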